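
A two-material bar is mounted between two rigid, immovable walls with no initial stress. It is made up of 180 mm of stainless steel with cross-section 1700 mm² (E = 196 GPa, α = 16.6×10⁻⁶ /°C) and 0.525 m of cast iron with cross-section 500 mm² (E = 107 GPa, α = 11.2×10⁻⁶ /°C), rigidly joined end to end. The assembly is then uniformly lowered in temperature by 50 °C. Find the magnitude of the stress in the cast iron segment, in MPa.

With the walls removed the bar would change length by δ_free = Σ αᵢΔT Lᵢ = 16.6×10⁻⁶×50×180 + 11.2×10⁻⁶×50×525 = 0.4434 mm.
The walls prevent any net length change, so an axial force P (same in every segment) develops. Compatibility: P · Σ Lᵢ/(AᵢEᵢ) = δ_free.
Σ Lᵢ/(AᵢEᵢ) = 180/(1700×196×10³) + 525/(500×107×10³) = 1.035×10⁻⁵ mm/N.
So P = 0.4434 / 1.035×10⁻⁵ = 42.83 kN, tensile.
σ_{cast iron} = P / A = 42830 / 500 = 85.65 MPa.

σ ≈ 85.7 MPa (tensile)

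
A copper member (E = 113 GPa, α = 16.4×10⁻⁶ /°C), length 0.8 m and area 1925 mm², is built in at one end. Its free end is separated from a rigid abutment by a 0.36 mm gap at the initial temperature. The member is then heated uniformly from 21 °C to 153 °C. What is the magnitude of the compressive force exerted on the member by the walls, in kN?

P ≈ 373 kN

Unrestrained expansion: δ_free = αΔT L = 16.4×10⁻⁶ × 132 × 800 = 1.732 mm.
This exceeds the 0.36 mm gap, so the wall pushes back. The portion of expansion that must be recovered elastically is δ_free − gap = 1.732 − 0.36 = 1.372 mm.
Compatibility: PL/(AE) = 1.372 mm, so σ = P/A = E × (1.372/800) = 193.8 MPa.
Force on the wall = σA = 193.8 × 1925 mm² = 373 kN.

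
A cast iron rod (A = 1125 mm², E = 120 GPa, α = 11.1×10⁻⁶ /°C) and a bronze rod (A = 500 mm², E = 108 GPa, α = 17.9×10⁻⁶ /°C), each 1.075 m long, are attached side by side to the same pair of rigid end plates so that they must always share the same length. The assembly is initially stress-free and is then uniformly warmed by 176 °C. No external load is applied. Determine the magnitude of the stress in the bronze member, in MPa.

The bronze has the larger α, so on heating it would change length more than the cast iron if both were free. The rigid plates force a common final length, so the bronze is put into compression and the cast iron into tension, with equal and opposite forces P (no external load).
Equating the net (thermal + elastic) strains gives |α₁ − α₂|·ΔT = P·[1/(A₁E₁) + 1/(A₂E₂)].
|α₁ − α₂|·ΔT = 6.8×10⁻⁶ × 176 = 0.001197.
1/(A₁E₁) + 1/(A₂E₂) = 1/(1125×120×10³) + 1/(500×108×10³) = 2.593×10⁻⁸ N⁻¹.
P = 0.001197 / 2.593×10⁻⁸ = 46160 N = 46.16 kN.
σ_{bronze} = P/A₂ = 46160/500 = 92.32 MPa, compressive.

σ ≈ 92.3 MPa (compressive)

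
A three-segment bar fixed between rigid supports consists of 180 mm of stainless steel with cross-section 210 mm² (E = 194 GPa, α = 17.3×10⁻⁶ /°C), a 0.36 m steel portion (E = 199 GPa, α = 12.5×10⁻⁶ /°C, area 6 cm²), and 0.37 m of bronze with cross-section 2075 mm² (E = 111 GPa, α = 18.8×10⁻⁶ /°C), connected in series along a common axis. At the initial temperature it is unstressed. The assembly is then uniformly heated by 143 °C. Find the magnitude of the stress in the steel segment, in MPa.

σ ≈ 384 MPa (compressive)

Free thermal expansion of the whole bar: Σ αᵢΔT Lᵢ = 17.3×10⁻⁶×143×180 + 12.5×10⁻⁶×143×360 + 18.8×10⁻⁶×143×370 = 2.084 mm.
The walls prevent any net length change, so an axial force P (same in every segment) develops. Compatibility: P · Σ Lᵢ/(AᵢEᵢ) = δ_free.
Σ Lᵢ/(AᵢEᵢ) = 180/(210×194×10³) + 360/(600×199×10³) + 370/(2075×111×10³) = 9.04×10⁻⁶ mm/N.
Hence P = δ_free / Σ(L/AE) = 2.084/9.04×10⁻⁶ = 230.5 kN (compressive).
σ_{steel} = P / A = 230500 / 600 = 384.1 MPa.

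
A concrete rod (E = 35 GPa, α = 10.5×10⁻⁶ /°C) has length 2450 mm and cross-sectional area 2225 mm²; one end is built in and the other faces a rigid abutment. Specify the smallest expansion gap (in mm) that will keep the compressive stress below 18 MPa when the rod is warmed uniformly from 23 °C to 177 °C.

g ≈ 2.7 mm

Free expansion if unrestrained: δ_free = αΔT L = 10.5×10⁻⁶ × 154 × 2450 = 3.962 mm.
A stress of 18 MPa corresponds to the wall pushing the rod back by σL/E = 18×2450/(35×10³) = 1.26 mm.
So the gap has to take up the difference, g_min = δ_free − σL/E = 3.962 − 1.26 = 2.702 mm.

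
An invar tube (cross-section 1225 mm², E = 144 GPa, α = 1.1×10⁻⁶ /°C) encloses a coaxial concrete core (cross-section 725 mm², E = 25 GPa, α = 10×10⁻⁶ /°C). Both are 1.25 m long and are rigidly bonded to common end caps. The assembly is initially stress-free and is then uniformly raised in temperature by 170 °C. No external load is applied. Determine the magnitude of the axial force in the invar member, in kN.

Both members must finish at the same length. With the larger α, the concrete tends to over-expand; the plates restrain it, putting the concrete in compression and the invar in tension. With no external load the two internal forces are equal and opposite, magnitude P.
Equating the net (thermal + elastic) strains gives |α₁ − α₂|·ΔT = P·[1/(A₁E₁) + 1/(A₂E₂)].
|α₁ − α₂|·ΔT = 8.9×10⁻⁶ × 170 = 0.001513.
1/(A₁E₁) + 1/(A₂E₂) = 1/(1225×144×10³) + 1/(725×25×10³) = 6.084×10⁻⁸ N⁻¹.
P = 0.001513 / 6.084×10⁻⁸ = 24870 N = 24.87 kN.

P ≈ 24.9 kN (tensile in the invar)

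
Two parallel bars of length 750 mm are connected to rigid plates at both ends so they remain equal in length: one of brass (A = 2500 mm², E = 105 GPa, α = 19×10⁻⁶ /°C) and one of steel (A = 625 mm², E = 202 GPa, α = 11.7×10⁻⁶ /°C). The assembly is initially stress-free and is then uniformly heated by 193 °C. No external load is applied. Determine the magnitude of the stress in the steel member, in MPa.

The brass has the larger α, so on heating it would change length more than the steel if both were free. The rigid plates force a common final length, so the brass is put into compression and the steel into tension, with equal and opposite forces P (no external load).
Compatibility of the two members (thermal + elastic change equal): (α₁ − α₂)ΔT = P·[1/(A₁E₁) + 1/(A₂E₂)].
|α₁ − α₂|·ΔT = 7.3×10⁻⁶ × 193 = 0.001409.
1/(A₁E₁) + 1/(A₂E₂) = 1/(2500×105×10³) + 1/(625×202×10³) = 1.173×10⁻⁸ N⁻¹.
P = 0.001409 / 1.173×10⁻⁸ = 120100 N = 120.1 kN.
σ_{steel} = P/A₂ = 120100/625 = 192.2 MPa, tensile.

σ ≈ 192 MPa (tensile)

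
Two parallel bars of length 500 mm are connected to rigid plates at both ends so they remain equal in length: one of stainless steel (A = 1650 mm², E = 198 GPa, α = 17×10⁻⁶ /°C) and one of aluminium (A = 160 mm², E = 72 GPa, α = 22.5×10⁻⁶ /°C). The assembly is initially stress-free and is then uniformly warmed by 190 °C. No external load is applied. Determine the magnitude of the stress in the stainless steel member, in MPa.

The aluminium has the larger α, so on heating it would change length more than the stainless steel if both were free. The rigid plates force a common final length, so the aluminium is put into compression and the stainless steel into tension, with equal and opposite forces P (no external load).
Equating the net (thermal + elastic) strains gives |α₁ − α₂|·ΔT = P·[1/(A₁E₁) + 1/(A₂E₂)].
|α₁ − α₂|·ΔT = 5.5×10⁻⁶ × 190 = 0.001045.
1/(A₁E₁) + 1/(A₂E₂) = 1/(1650×198×10³) + 1/(160×72×10³) = 8.987×10⁻⁸ N⁻¹.
P = 0.001045 / 8.987×10⁻⁸ = 11630 N = 11.63 kN.
σ_{stainless steel} = P/A₁ = 11630/1650 = 7.047 MPa, tensile.

σ ≈ 7.05 MPa (tensile)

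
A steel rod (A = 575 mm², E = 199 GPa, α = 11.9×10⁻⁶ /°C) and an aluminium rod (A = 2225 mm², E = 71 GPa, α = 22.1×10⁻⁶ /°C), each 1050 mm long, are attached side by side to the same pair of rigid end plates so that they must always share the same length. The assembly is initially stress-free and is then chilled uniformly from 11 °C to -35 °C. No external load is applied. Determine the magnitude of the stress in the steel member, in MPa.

Both members must finish at the same length. With the larger α, the aluminium tends to over-contract; the plates restrain it, putting the aluminium in tension and the steel in compression. With no external load the two internal forces are equal and opposite, magnitude P.
Equating the net (thermal + elastic) strains gives |α₁ − α₂|·ΔT = P·[1/(A₁E₁) + 1/(A₂E₂)].
|α₁ − α₂|·ΔT = 10.2×10⁻⁶ × 46 = 0.0004692.
1/(A₁E₁) + 1/(A₂E₂) = 1/(575×199×10³) + 1/(2225×71×10³) = 1.507×10⁻⁸ N⁻¹.
So P = 0.0004692 / 1.507×10⁻⁸ = 31.14 kN.
σ_{steel} = P/A₁ = 31140/575 = 54.15 MPa, compressive.

σ ≈ 54.1 MPa (compressive)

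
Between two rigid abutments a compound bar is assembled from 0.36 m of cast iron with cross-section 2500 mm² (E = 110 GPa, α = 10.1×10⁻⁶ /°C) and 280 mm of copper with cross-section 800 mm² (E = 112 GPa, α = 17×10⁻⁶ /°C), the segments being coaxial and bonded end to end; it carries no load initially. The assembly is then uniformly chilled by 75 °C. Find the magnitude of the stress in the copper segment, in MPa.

If the supports were absent, the total length change would be Σ αᵢΔT Lᵢ = 10.1×10⁻⁶×75×360 + 17×10⁻⁶×75×280 = 0.6297 mm.
The walls prevent any net length change, so an axial force P (same in every segment) develops. Compatibility: P · Σ Lᵢ/(AᵢEᵢ) = δ_free.
Σ Lᵢ/(AᵢEᵢ) = 360/(2500×110×10³) + 280/(800×112×10³) = 4.434×10⁻⁶ mm/N.
Hence P = δ_free / Σ(L/AE) = 0.6297/4.434×10⁻⁶ = 142 kN (tensile).
σ_{copper} = P / A = 142000 / 800 = 177.5 MPa.

σ ≈ 178 MPa (tensile)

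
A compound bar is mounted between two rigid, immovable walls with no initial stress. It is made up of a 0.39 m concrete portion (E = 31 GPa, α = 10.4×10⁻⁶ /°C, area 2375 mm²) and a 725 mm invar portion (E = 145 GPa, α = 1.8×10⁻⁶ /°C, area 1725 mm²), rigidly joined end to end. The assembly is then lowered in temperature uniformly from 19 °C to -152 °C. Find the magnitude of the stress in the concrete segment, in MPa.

σ ≈ 47.1 MPa (tensile)

Free thermal contraction of the whole bar: Σ αᵢΔT Lᵢ = 10.4×10⁻⁶×171×390 + 1.8×10⁻⁶×171×725 = 0.9167 mm.
Since the ends are fixed, an axial force P builds up, equal in every segment, with P · Σ Lᵢ/(AᵢEᵢ) = δ_free.
The series flexibility is Σ Lᵢ/(AᵢEᵢ) = 390/(2375×31×10³) + 725/(1725×145×10³) = 8.196×10⁻⁶ mm/N.
P = 0.9167 / 8.196×10⁻⁶ = 111900 N = 111.9 kN, tensile.
σ_{concrete} = P / A = 111900 / 2375 = 47.1 MPa.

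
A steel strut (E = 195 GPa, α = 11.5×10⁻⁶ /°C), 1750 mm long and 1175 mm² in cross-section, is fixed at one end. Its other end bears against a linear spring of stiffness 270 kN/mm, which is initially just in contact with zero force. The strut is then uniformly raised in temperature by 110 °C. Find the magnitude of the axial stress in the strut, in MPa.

The unrestrained thermal change is αΔT L = 11.5×10⁻⁶ × 110 × 1750 = 2.214 mm.
Let P be the compressive force at the spring. The strut shortens elastically by PL/(AE) and the spring compresses by P/k; together these equal δ_free.
P [ L/(AE) + 1/k ] = δ_free → P [ 1750/(1175×195×10³) + 1/(270×10³) ] = 2.214.
P = 2.214 / 1.134×10⁻⁵ = 195200 N.
σ = P/A = 195200/1175 = 166.1 MPa.

σ ≈ 166 MPa (compressive)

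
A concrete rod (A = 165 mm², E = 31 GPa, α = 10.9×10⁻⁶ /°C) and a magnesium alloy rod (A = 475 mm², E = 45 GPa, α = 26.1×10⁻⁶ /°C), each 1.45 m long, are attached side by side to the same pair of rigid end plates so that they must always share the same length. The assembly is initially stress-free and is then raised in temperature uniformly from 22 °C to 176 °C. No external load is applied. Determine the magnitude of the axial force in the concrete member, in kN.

P ≈ 9.66 kN (tensile in the concrete)

Both members must finish at the same length. With the larger α, the magnesium alloy tends to over-expand; the plates restrain it, putting the magnesium alloy in compression and the concrete in tension. With no external load the two internal forces are equal and opposite, magnitude P.
Setting the final lengths equal and cancelling L: (α₁ − α₂)ΔT = P/(A₁E₁) + P/(A₂E₂).
|α₁ − α₂|·ΔT = 15.2×10⁻⁶ × 154 = 0.002341.
1/(A₁E₁) + 1/(A₂E₂) = 1/(165×31×10³) + 1/(475×45×10³) = 2.423×10⁻⁷ N⁻¹.
So P = 0.002341 / 2.423×10⁻⁷ = 9.661 kN.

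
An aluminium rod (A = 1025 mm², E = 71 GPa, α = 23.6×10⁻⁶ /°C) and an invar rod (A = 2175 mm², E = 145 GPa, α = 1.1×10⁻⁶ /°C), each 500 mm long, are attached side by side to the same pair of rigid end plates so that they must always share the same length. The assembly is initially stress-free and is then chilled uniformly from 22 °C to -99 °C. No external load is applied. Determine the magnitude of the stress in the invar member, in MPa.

The aluminium has the larger α, so on cooling it would change length more than the invar if both were free. The rigid plates force a common final length, so the aluminium is put into tension and the invar into compression, with equal and opposite forces P (no external load).
Equating the net (thermal + elastic) strains gives |α₁ − α₂|·ΔT = P·[1/(A₁E₁) + 1/(A₂E₂)].
|α₁ − α₂|·ΔT = 22.5×10⁻⁶ × 121 = 0.002722.
1/(A₁E₁) + 1/(A₂E₂) = 1/(1025×71×10³) + 1/(2175×145×10³) = 1.691×10⁻⁸ N⁻¹.
So P = 0.002722 / 1.691×10⁻⁸ = 161 kN.
σ_{invar} = P/A₂ = 161000/2175 = 74.01 MPa, compressive.

σ ≈ 74 MPa (compressive)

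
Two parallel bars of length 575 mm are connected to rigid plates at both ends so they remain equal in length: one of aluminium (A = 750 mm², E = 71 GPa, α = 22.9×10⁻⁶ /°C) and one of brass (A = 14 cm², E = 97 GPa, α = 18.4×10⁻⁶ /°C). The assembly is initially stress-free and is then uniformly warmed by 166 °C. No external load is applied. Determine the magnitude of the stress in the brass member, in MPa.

σ ≈ 20.4 MPa (tensile)

Equilibrium of a rigid end plate with no external load gives equal and opposite internal forces ±P in the two members. Since α_{aluminium} > α_{brass}, heating drives the aluminium into compression and the brass into tension.
Compatibility of the two members (thermal + elastic change equal): (α₁ − α₂)ΔT = P·[1/(A₁E₁) + 1/(A₂E₂)].
|α₁ − α₂|·ΔT = 4.5×10⁻⁶ × 166 = 0.000747.
1/(A₁E₁) + 1/(A₂E₂) = 1/(750×71×10³) + 1/(1400×97×10³) = 2.614×10⁻⁸ N⁻¹.
So P = 0.000747 / 2.614×10⁻⁸ = 28.57 kN.
σ_{brass} = P/A₂ = 28570/1400 = 20.41 MPa, tensile.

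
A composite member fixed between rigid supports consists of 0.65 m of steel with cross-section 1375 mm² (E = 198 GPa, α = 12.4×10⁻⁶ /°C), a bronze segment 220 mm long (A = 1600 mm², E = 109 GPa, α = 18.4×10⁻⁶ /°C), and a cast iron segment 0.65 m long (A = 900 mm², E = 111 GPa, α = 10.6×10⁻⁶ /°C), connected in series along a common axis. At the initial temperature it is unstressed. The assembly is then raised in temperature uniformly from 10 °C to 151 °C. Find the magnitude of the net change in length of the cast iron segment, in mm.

|ΔL| ≈ 0.745 mm

With the walls removed the bar would change length by δ_free = Σ αᵢΔT Lᵢ = 12.4×10⁻⁶×141×650 + 18.4×10⁻⁶×141×220 + 10.6×10⁻⁶×141×650 = 2.679 mm.
Since the ends are fixed, an axial force P builds up, equal in every segment, with P · Σ Lᵢ/(AᵢEᵢ) = δ_free.
The series flexibility is Σ Lᵢ/(AᵢEᵢ) = 650/(1375×198×10³) + 220/(1600×109×10³) + 650/(900×111×10³) = 1.016×10⁻⁵ mm/N.
Hence P = δ_free / Σ(L/AE) = 2.679/1.016×10⁻⁵ = 263.8 kN (compressive).
For the cast iron segment, free thermal change = 10.6×10⁻⁶×141×650 = 0.9715 mm and elastic change from P = 263800×650/(900×111×10³) = 1.716 mm; these oppose, so the net change is 0.745 mm (segment shortens).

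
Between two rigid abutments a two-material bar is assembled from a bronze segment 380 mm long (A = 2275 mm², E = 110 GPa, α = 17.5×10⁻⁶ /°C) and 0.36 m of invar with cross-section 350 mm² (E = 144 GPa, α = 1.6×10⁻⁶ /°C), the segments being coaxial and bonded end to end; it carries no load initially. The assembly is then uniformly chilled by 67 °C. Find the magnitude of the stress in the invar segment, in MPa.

σ ≈ 160 MPa (tensile)

With the walls removed the bar would change length by δ_free = Σ αᵢΔT Lᵢ = 17.5×10⁻⁶×67×380 + 1.6×10⁻⁶×67×360 = 0.4841 mm.
The rigid supports impose zero overall length change; the single axial force P common to all segments must satisfy P Σ Lᵢ/(AᵢEᵢ) = δ_free.
The series flexibility is Σ Lᵢ/(AᵢEᵢ) = 380/(2275×110×10³) + 360/(350×144×10³) = 8.661×10⁻⁶ mm/N.
Hence P = δ_free / Σ(L/AE) = 0.4841/8.661×10⁻⁶ = 55.9 kN (tensile).
σ_{invar} = P / A = 55900 / 350 = 159.7 MPa.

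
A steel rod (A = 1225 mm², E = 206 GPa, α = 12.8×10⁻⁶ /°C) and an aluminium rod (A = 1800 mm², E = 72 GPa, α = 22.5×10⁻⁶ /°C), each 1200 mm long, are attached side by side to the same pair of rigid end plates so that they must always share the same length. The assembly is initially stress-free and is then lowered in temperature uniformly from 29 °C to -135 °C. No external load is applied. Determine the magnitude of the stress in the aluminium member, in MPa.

σ ≈ 75.7 MPa (tensile)

The aluminium has the larger α, so on cooling it would change length more than the steel if both were free. The rigid plates force a common final length, so the aluminium is put into tension and the steel into compression, with equal and opposite forces P (no external load).
Setting the final lengths equal and cancelling L: (α₁ − α₂)ΔT = P/(A₁E₁) + P/(A₂E₂).
|α₁ − α₂|·ΔT = 9.7×10⁻⁶ × 164 = 0.001591.
1/(A₁E₁) + 1/(A₂E₂) = 1/(1225×206×10³) + 1/(1800×72×10³) = 1.168×10⁻⁸ N⁻¹.
P = 0.001591 / 1.168×10⁻⁸ = 136200 N = 136.2 kN.
σ_{aluminium} = P/A₂ = 136200/1800 = 75.67 MPa, tensile.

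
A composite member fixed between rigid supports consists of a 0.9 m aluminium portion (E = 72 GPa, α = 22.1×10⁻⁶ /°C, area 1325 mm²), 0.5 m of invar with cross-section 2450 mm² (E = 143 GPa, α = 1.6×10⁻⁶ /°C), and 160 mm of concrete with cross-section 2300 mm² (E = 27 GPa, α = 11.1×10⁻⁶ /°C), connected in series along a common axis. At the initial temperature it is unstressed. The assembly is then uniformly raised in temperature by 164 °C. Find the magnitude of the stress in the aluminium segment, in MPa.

Free thermal expansion of the whole bar: Σ αᵢΔT Lᵢ = 22.1×10⁻⁶×164×900 + 1.6×10⁻⁶×164×500 + 11.1×10⁻⁶×164×160 = 3.684 mm.
The walls prevent any net length change, so an axial force P (same in every segment) develops. Compatibility: P · Σ Lᵢ/(AᵢEᵢ) = δ_free.
Σ Lᵢ/(AᵢEᵢ) = 900/(1325×72×10³) + 500/(2450×143×10³) + 160/(2300×27×10³) = 1.344×10⁻⁵ mm/N.
P = 3.684 / 1.344×10⁻⁵ = 274200 N = 274.2 kN, compressive.
σ_{aluminium} = P / A = 274200 / 1325 = 206.9 MPa.

σ ≈ 207 MPa (compressive)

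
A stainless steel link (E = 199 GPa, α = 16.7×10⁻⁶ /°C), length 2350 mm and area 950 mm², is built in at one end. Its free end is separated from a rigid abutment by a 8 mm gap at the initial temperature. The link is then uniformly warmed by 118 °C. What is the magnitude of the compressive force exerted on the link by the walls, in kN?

If the wall were absent the link would grow by αΔT L = 16.7×10⁻⁶ × 118 × 2350 = 4.631 mm.
This is smaller than the 8 mm clearance, so the link expands freely without reaching the stop — the stress is zero.

P ≈ 0 kN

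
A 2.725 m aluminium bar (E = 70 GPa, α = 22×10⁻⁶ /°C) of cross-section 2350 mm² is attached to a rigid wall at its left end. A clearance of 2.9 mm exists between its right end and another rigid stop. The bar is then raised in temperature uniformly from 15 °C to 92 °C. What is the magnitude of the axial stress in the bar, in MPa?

Unrestrained expansion: δ_free = αΔT L = 22×10⁻⁶ × 77 × 2725 = 4.616 mm.
The gap closes (δ_free > 2.9 mm) and the wall then resists a further 4.616 − 2.9 = 1.716 mm of expansion.
Compatibility: PL/(AE) = 1.716 mm, so σ = P/A = E × (1.716/2725) = 44.08 MPa.

σ ≈ 44.1 MPa (compressive)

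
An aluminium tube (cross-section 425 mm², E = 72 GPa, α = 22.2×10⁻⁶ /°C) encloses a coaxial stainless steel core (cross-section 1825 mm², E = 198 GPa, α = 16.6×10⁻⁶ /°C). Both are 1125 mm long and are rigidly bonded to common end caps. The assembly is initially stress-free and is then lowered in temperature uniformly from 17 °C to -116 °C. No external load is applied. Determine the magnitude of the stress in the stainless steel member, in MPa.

σ ≈ 11.5 MPa (compressive)

Both members must finish at the same length. With the larger α, the aluminium tends to over-contract; the plates restrain it, putting the aluminium in tension and the stainless steel in compression. With no external load the two internal forces are equal and opposite, magnitude P.
Setting the final lengths equal and cancelling L: (α₁ − α₂)ΔT = P/(A₁E₁) + P/(A₂E₂).
|α₁ − α₂|·ΔT = 5.6×10⁻⁶ × 133 = 0.0007448.
1/(A₁E₁) + 1/(A₂E₂) = 1/(425×72×10³) + 1/(1825×198×10³) = 3.545×10⁻⁸ N⁻¹.
So P = 0.0007448 / 3.545×10⁻⁸ = 21.01 kN.
σ_{stainless steel} = P/A₂ = 21010/1825 = 11.51 MPa, compressive.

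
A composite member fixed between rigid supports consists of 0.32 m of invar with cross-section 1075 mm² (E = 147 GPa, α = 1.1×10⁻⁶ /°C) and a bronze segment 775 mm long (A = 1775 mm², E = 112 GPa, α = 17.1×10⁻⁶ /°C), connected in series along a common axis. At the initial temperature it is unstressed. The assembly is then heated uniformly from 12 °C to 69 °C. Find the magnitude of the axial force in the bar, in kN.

Free thermal expansion of the whole bar: Σ αᵢΔT Lᵢ = 1.1×10⁻⁶×57×320 + 17.1×10⁻⁶×57×775 = 0.7755 mm.
Since the ends are fixed, an axial force P builds up, equal in every segment, with P · Σ Lᵢ/(AᵢEᵢ) = δ_free.
The series flexibility is Σ Lᵢ/(AᵢEᵢ) = 320/(1075×147×10³) + 775/(1775×112×10³) = 5.923×10⁻⁶ mm/N.
P = 0.7755 / 5.923×10⁻⁶ = 130900 N = 130.9 kN, compressive.

P ≈ 131 kN (compressive)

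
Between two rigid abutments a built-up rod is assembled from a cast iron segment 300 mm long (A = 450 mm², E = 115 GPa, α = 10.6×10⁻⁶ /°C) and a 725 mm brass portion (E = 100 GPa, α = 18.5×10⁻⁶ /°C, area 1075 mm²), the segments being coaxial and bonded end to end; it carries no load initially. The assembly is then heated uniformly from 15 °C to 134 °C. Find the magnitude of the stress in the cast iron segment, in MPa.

σ ≈ 350 MPa (compressive)

Free thermal expansion of the whole bar: Σ αᵢΔT Lᵢ = 10.6×10⁻⁶×119×300 + 18.5×10⁻⁶×119×725 = 1.975 mm.
The rigid supports impose zero overall length change; the single axial force P common to all segments must satisfy P Σ Lᵢ/(AᵢEᵢ) = δ_free.
The series flexibility is Σ Lᵢ/(AᵢEᵢ) = 300/(450×115×10³) + 725/(1075×100×10³) = 1.254×10⁻⁵ mm/N.
P = 1.975 / 1.254×10⁻⁵ = 157400 N = 157.4 kN, compressive.
σ_{cast iron} = P / A = 157400 / 450 = 349.9 MPa.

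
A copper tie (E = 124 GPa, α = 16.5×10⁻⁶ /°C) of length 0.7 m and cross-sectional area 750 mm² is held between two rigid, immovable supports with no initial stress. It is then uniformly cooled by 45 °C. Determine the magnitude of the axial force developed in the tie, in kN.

P ≈ 69.1 kN (tensile)

With zero net strain, σ = E·αΔT = 124 GPa × 16.5×10⁻⁶ × 45 = 92.07 MPa.
Axial force P = σA = 92.07 × 750 = 69050 N = 69.05 kN, tensile.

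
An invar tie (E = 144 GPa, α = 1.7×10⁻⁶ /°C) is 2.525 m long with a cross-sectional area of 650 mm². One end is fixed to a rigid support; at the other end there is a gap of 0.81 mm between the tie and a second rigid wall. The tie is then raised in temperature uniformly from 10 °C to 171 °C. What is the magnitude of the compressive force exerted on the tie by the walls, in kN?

If the wall were absent the tie would grow by αΔT L = 1.7×10⁻⁶ × 161 × 2525 = 0.6911 mm.
Since δ_free = 0.691 mm is less than the 0.81 mm gap, the tie never touches the wall. No axial force develops.

P ≈ 0 kN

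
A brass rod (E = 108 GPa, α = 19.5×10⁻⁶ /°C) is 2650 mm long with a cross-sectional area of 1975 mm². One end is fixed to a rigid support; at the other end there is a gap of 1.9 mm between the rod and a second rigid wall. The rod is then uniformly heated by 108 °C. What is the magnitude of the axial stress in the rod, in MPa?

Free thermal elongation = αΔT L = 19.5×10⁻⁶ × 108 × 2650 = 5.581 mm.
This exceeds the 1.9 mm gap, so the wall pushes back. The portion of expansion that must be recovered elastically is δ_free − gap = 5.581 − 1.9 = 3.681 mm.
So σ = E(δ_free − g)/L = 108×10³ × 3.681/2650 = 150 MPa.

σ ≈ 150 MPa (compressive)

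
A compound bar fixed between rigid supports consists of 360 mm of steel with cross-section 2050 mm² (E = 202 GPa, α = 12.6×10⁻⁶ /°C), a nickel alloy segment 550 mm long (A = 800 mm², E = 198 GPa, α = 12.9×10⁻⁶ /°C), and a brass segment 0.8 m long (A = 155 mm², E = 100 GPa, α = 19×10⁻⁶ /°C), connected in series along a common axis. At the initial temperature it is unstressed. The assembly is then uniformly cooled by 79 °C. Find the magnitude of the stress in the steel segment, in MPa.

σ ≈ 18.5 MPa (tensile)

Free thermal contraction of the whole bar: Σ αᵢΔT Lᵢ = 12.6×10⁻⁶×79×360 + 12.9×10⁻⁶×79×550 + 19×10⁻⁶×79×800 = 2.12 mm.
The rigid supports impose zero overall length change; the single axial force P common to all segments must satisfy P Σ Lᵢ/(AᵢEᵢ) = δ_free.
Σ Lᵢ/(AᵢEᵢ) = 360/(2050×202×10³) + 550/(800×198×10³) + 800/(155×100×10³) = 5.595×10⁻⁵ mm/N.
P = 2.12 / 5.595×10⁻⁵ = 37880 N = 37.88 kN, tensile.
σ_{steel} = P / A = 37880 / 2050 = 18.48 MPa.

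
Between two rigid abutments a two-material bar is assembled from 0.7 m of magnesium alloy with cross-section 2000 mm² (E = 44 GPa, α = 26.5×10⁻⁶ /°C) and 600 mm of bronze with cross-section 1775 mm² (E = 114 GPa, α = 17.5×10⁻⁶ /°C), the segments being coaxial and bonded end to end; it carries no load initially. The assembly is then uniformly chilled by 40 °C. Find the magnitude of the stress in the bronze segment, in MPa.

If the supports were absent, the total length change would be Σ αᵢΔT Lᵢ = 26.5×10⁻⁶×40×700 + 17.5×10⁻⁶×40×600 = 1.162 mm.
The walls prevent any net length change, so an axial force P (same in every segment) develops. Compatibility: P · Σ Lᵢ/(AᵢEᵢ) = δ_free.
Σ Lᵢ/(AᵢEᵢ) = 700/(2000×44×10³) + 600/(1775×114×10³) = 1.092×10⁻⁵ mm/N.
Hence P = δ_free / Σ(L/AE) = 1.162/1.092×10⁻⁵ = 106.4 kN (tensile).
σ_{bronze} = P / A = 106400 / 1775 = 59.95 MPa.

σ ≈ 60 MPa (tensile)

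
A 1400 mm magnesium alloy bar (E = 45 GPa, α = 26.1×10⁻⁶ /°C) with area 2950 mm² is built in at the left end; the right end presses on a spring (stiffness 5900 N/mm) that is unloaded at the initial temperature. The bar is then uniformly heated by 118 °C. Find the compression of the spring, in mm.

Free thermal expansion: δ_free = αΔT L = 26.1×10⁻⁶ × 118 × 1400 = 4.312 mm.
Let P be the compressive force at the spring. The bar shortens elastically by PL/(AE) and the spring compresses by P/k; together these equal δ_free.
So P = δ_free / [L/(AE) + 1/k] = 4.312 / [ 1400/(2950×45×10³) + 1/(5900) ].
P = 4.312 / 0.00018 = 23950 N.
Spring compression = P/k = 23950/(5900) = 4.059 mm.

δ ≈ 4.06 mm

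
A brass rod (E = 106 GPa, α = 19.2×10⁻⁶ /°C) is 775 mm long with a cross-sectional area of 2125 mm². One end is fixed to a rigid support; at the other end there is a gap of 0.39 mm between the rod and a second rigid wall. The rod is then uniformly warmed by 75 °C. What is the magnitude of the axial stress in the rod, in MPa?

Free thermal elongation = αΔT L = 19.2×10⁻⁶ × 75 × 775 = 1.116 mm.
The gap closes (δ_free > 0.39 mm) and the wall then resists a further 1.116 − 0.39 = 0.726 mm of expansion.
That suppressed elongation corresponds to σ = E·Δ/L = 106×10³ × 0.726/775 = 99.3 MPa.

σ ≈ 99.3 MPa (compressive)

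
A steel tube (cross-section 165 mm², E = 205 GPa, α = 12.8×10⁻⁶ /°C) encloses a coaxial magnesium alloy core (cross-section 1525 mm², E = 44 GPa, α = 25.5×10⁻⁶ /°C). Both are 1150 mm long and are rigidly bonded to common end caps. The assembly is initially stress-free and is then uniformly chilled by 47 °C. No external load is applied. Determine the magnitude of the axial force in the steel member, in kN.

Equilibrium of a rigid end plate with no external load gives equal and opposite internal forces ±P in the two members. Since α_{magnesium alloy} > α_{steel}, cooling drives the magnesium alloy into tension and the steel into compression.
Setting the final lengths equal and cancelling L: (α₁ − α₂)ΔT = P/(A₁E₁) + P/(A₂E₂).
|α₁ − α₂|·ΔT = 12.7×10⁻⁶ × 47 = 0.0005969.
1/(A₁E₁) + 1/(A₂E₂) = 1/(165×205×10³) + 1/(1525×44×10³) = 4.447×10⁻⁸ N⁻¹.
So P = 0.0005969 / 4.447×10⁻⁸ = 13.42 kN.

P ≈ 13.4 kN (compressive in the steel)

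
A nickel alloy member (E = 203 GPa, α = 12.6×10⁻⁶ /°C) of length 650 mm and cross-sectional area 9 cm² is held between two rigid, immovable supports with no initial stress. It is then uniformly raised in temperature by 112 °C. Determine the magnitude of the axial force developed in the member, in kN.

P ≈ 258 kN (compressive)

With zero net strain, σ = E·αΔT = 203 GPa × 12.6×10⁻⁶ × 112 = 286.5 MPa.
Then P = σA = 286.5 × 900 mm² = 257.8 kN, compressive.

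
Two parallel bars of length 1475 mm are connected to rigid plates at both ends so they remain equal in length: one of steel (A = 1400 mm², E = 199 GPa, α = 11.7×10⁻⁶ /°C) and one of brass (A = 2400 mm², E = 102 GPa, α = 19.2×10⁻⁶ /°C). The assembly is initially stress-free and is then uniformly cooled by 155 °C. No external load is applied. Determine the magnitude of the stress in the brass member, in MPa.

σ ≈ 63.1 MPa (tensile)

The brass has the larger α, so on cooling it would change length more than the steel if both were free. The rigid plates force a common final length, so the brass is put into tension and the steel into compression, with equal and opposite forces P (no external load).
Compatibility of the two members (thermal + elastic change equal): (α₁ − α₂)ΔT = P·[1/(A₁E₁) + 1/(A₂E₂)].
|α₁ − α₂|·ΔT = 7.5×10⁻⁶ × 155 = 0.001162.
1/(A₁E₁) + 1/(A₂E₂) = 1/(1400×199×10³) + 1/(2400×102×10³) = 7.674×10⁻⁹ N⁻¹.
So P = 0.001162 / 7.674×10⁻⁹ = 151.5 kN.
σ_{brass} = P/A₂ = 151500/2400 = 63.12 MPa, tensile.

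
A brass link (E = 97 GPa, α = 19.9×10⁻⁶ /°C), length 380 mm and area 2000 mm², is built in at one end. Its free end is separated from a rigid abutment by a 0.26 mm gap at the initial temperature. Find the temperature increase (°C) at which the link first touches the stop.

The gap closes when αΔT L = 0.26 mm, since the link is still unstressed at that instant.
So ΔT = g/(αL) = 0.26/(19.9×10⁻⁶ × 380) = 34.38 °C.

ΔT ≈ 34.4 °C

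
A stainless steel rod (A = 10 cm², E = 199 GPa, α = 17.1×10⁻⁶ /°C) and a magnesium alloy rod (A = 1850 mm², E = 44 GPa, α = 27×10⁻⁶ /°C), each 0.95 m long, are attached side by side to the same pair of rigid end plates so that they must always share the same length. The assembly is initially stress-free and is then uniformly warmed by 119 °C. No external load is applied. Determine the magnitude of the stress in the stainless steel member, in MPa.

σ ≈ 68.1 MPa (tensile)

Both members must finish at the same length. With the larger α, the magnesium alloy tends to over-expand; the plates restrain it, putting the magnesium alloy in compression and the stainless steel in tension. With no external load the two internal forces are equal and opposite, magnitude P.
Setting the final lengths equal and cancelling L: (α₁ − α₂)ΔT = P/(A₁E₁) + P/(A₂E₂).
|α₁ − α₂|·ΔT = 9.9×10⁻⁶ × 119 = 0.001178.
1/(A₁E₁) + 1/(A₂E₂) = 1/(1000×199×10³) + 1/(1850×44×10³) = 1.731×10⁻⁸ N⁻¹.
So P = 0.001178 / 1.731×10⁻⁸ = 68.06 kN.
σ_{stainless steel} = P/A₁ = 68060/1000 = 68.06 MPa, tensile.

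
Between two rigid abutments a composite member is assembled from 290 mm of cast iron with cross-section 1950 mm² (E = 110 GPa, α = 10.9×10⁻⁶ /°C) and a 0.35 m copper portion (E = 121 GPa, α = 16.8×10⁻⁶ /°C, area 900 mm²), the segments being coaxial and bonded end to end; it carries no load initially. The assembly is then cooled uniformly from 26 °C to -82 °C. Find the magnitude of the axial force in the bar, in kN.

If the supports were absent, the total length change would be Σ αᵢΔT Lᵢ = 10.9×10⁻⁶×108×290 + 16.8×10⁻⁶×108×350 = 0.9764 mm.
The walls prevent any net length change, so an axial force P (same in every segment) develops. Compatibility: P · Σ Lᵢ/(AᵢEᵢ) = δ_free.
The series flexibility is Σ Lᵢ/(AᵢEᵢ) = 290/(1950×110×10³) + 350/(900×121×10³) = 4.566×10⁻⁶ mm/N.
So P = 0.9764 / 4.566×10⁻⁶ = 213.9 kN, tensile.

P ≈ 214 kN (tensile)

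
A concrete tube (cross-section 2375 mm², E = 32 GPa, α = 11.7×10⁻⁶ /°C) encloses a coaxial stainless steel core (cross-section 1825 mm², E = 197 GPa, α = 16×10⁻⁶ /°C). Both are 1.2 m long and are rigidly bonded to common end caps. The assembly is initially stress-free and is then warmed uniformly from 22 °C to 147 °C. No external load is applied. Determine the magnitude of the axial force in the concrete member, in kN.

Equilibrium of a rigid end plate with no external load gives equal and opposite internal forces ±P in the two members. Since α_{stainless steel} > α_{concrete}, heating drives the stainless steel into compression and the concrete into tension.
Setting the final lengths equal and cancelling L: (α₁ − α₂)ΔT = P/(A₁E₁) + P/(A₂E₂).
|α₁ − α₂|·ΔT = 4.3×10⁻⁶ × 125 = 0.0005375.
1/(A₁E₁) + 1/(A₂E₂) = 1/(2375×32×10³) + 1/(1825×197×10³) = 1.594×10⁻⁸ N⁻¹.
P = 0.0005375 / 1.594×10⁻⁸ = 33720 N = 33.72 kN.

P ≈ 33.7 kN (tensile in the concrete)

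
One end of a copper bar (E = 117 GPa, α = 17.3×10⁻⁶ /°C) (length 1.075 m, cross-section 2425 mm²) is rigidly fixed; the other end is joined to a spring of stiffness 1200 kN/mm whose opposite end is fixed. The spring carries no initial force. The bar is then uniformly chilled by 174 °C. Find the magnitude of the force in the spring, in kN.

P ≈ 700 kN

The unrestrained thermal change is αΔT L = 17.3×10⁻⁶ × 174 × 1075 = 3.236 mm.
Let P be the tensile force in the spring. The bar extends elastically by PL/(AE) and the spring stretches by P/k; together these equal δ_free.
P [ L/(AE) + 1/k ] = δ_free → P [ 1075/(2425×117×10³) + 1/(1200×10³) ] = 3.236.
P = 3.236 / 4.622×10⁻⁶ = 700100 N.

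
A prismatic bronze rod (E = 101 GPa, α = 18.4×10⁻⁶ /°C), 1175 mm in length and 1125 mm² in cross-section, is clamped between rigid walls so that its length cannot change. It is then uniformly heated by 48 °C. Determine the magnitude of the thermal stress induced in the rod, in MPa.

Because both ends are immovable the net strain is zero, and the suppressed thermal strain is αΔT = 18.4×10⁻⁶ × 48 = 883.2×10⁻⁶.
σ = EαΔT = 101×10³ × 18.4×10⁻⁶ × 48 = 89.2 MPa (compressive; the rod is trying to expand).

σ ≈ 89.2 MPa (compressive)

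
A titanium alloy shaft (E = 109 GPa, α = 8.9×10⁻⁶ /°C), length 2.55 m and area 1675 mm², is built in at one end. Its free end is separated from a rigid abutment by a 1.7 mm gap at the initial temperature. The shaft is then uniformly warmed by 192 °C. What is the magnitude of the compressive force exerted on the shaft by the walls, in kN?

P ≈ 190 kN

Free thermal elongation = αΔT L = 8.9×10⁻⁶ × 192 × 2550 = 4.357 mm.
After closing the 1.7 mm clearance, 4.357 − 1.7 = 2.657 mm of expansion remains to be suppressed by the wall.
So σ = E(δ_free − g)/L = 109×10³ × 2.657/2550 = 113.6 MPa.
Force on the wall = σA = 113.6 × 1675 mm² = 190.3 kN.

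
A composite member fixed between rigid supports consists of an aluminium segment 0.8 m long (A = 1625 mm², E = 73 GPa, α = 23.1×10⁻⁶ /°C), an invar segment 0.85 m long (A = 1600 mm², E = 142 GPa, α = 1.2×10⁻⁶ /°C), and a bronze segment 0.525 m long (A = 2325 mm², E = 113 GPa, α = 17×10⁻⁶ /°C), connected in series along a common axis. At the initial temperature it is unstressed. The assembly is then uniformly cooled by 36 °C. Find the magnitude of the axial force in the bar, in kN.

If the supports were absent, the total length change would be Σ αᵢΔT Lᵢ = 23.1×10⁻⁶×36×800 + 1.2×10⁻⁶×36×850 + 17×10⁻⁶×36×525 = 1.023 mm.
The walls prevent any net length change, so an axial force P (same in every segment) develops. Compatibility: P · Σ Lᵢ/(AᵢEᵢ) = δ_free.
Σ Lᵢ/(AᵢEᵢ) = 800/(1625×73×10³) + 850/(1600×142×10³) + 525/(2325×113×10³) = 1.248×10⁻⁵ mm/N.
Hence P = δ_free / Σ(L/AE) = 1.023/1.248×10⁻⁵ = 81.97 kN (tensile).

P ≈ 82 kN (tensile)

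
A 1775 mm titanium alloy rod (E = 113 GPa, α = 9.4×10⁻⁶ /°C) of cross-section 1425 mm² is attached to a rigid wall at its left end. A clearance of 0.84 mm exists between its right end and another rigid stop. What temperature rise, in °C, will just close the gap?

The gap closes when αΔT L = 0.84 mm, since the rod is still unstressed at that instant.
So ΔT = g/(αL) = 0.84/(9.4×10⁻⁶ × 1775) = 50.34 °C.

ΔT ≈ 50.3 °C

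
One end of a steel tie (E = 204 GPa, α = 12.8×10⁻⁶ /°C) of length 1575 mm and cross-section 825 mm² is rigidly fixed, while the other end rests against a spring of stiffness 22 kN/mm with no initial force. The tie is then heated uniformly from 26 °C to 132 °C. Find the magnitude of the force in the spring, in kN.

P ≈ 39 kN

The unrestrained thermal change is αΔT L = 12.8×10⁻⁶ × 106 × 1575 = 2.137 mm.
Let P be the compressive force at the spring. The tie shortens elastically by PL/(AE) and the spring compresses by P/k; together these equal δ_free.
P [ L/(AE) + 1/k ] = δ_free → P [ 1575/(825×204×10³) + 1/(22×10³) ] = 2.137.
P = 2.137 / 5.481×10⁻⁵ = 38990 N.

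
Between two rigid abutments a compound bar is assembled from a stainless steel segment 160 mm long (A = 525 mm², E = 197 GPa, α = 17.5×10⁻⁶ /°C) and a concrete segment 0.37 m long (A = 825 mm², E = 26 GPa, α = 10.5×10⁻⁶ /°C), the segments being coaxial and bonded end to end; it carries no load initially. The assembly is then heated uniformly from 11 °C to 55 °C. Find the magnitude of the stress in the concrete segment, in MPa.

σ ≈ 19 MPa (compressive)

If the supports were absent, the total length change would be Σ αᵢΔT Lᵢ = 17.5×10⁻⁶×44×160 + 10.5×10⁻⁶×44×370 = 0.2941 mm.
The rigid supports impose zero overall length change; the single axial force P common to all segments must satisfy P Σ Lᵢ/(AᵢEᵢ) = δ_free.
Σ Lᵢ/(AᵢEᵢ) = 160/(525×197×10³) + 370/(825×26×10³) = 1.88×10⁻⁵ mm/N.
P = 0.2941 / 1.88×10⁻⁵ = 15650 N = 15.65 kN, compressive.
σ_{concrete} = P / A = 15650 / 825 = 18.97 MPa.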